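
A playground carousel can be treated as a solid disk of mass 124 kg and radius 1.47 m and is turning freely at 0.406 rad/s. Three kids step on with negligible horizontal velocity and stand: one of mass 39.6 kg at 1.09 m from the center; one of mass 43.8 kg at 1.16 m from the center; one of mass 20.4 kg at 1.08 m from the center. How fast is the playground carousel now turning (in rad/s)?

No external torque acts about the center; L_before = L_after.
I_p = ½(124)(1.47)² = 134.0 kg·m².
Added inertia Σmr² = (39.6)(1.09)² + (43.8)(1.16)² + (20.4)(1.08)² = 129.8 kg·m²; I_f = 134.0 + 129.8 = 263.8 kg·m².
ω_f = I_p ω_i / I_f = (134.0)(0.406) / 263.8 = 0.2062 rad/s.

ω_f ≈ 0.206 rad/s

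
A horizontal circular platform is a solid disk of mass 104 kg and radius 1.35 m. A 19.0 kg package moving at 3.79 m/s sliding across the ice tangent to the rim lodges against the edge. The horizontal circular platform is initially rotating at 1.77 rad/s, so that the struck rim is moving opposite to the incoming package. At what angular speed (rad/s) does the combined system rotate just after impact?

About the central axle the impulsive forces during the collision are internal, so angular momentum about that axis is conserved.
I_p = ½(104)(1.35)² = 94.77 kg·m². Taking the sense of the package's angular momentum as positive, L_{package} = m v R = (19.0)(3.79)(1.35) = 97.21 kg·m²/s.
L_i = −I_p ω_p + m v R = −(94.77)(1.77) + 97.21 = -70.53 kg·m²/s.
After sticking, I_f = I_p + m R² = 94.77 + (19.0)(1.35)² = 129.4 kg·m².
ω_f = L_i / I_f = -70.53 / 129.4 = -0.5451 rad/s.

|ω_f| ≈ 0.545 rad/s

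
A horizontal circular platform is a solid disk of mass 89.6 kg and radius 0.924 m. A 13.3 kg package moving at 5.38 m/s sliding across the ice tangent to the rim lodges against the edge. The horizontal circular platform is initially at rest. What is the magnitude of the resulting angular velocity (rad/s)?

|ω_f| ≈ 1.33 rad/s

About the central axle the impulsive forces during the collision are internal, so angular momentum about that axis is conserved.
I_p = ½(89.6)(0.924)² = 38.25 kg·m². Taking the sense of the package's angular momentum as positive, L_{package} = m v R = (13.3)(5.38)(0.924) = 66.12 kg·m²/s.
L_i = 0 + 66.12 = 66.12 kg·m²/s.
After sticking, I_f = I_p + m R² = 38.25 + (13.3)(0.924)² = 49.60 kg·m².
ω_f = L_i / I_f = 66.12 / 49.60 = 1.333 rad/s.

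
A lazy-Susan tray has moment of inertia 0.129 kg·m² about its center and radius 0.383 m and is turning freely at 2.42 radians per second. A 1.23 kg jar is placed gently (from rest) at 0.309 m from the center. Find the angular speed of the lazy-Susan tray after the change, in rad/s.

The added mass arrives with no angular momentum about the center, and any external torque about the center is negligible, so the system's angular momentum is conserved.
Added inertia Σmr² = (1.23)(0.309)² = 0.1174 kg·m²; I_f = 0.1290 + 0.1174 = 0.2464 kg·m².
ω_f = I_p ω_i / I_f = (0.1290)(2.42) / 0.2464 = 1.267 rad/s.

ω_f ≈ 1.27 rad/s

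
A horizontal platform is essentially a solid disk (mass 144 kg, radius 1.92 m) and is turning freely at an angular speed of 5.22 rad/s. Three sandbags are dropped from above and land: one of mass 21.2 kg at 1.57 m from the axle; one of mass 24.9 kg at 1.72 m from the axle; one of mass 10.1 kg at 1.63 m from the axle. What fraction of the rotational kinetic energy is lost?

fraction ≈ 0.365

No external torque acts about the axle; L_before = L_after.
I_p = ½(144)(1.92)² = 265.4 kg·m².
Added inertia Σmr² = (21.2)(1.57)² + (24.9)(1.72)² + (10.1)(1.63)² = 152.8 kg·m²; I_f = 265.4 + 152.8 = 418.2 kg·m².
ω_f = I_p ω_i / I_f = (265.4)(5.22) / 418.2 = 3.313 rad/s.
KE_i = ½(265.4)(5.220 rad/s)² = 3616 J; KE_f = ½(418.2)(3.313)² = 2295 J.
Fraction lost = 0.3653.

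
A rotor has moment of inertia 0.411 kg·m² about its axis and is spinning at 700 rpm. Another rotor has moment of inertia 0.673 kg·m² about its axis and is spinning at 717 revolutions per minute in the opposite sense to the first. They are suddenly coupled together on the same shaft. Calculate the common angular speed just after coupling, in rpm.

No external torque acts about the common axis, so total angular momentum is conserved.
Taking A's sense as positive: L = (0.4110)(700) − (0.6730)(717) = -194.8 kg·m²·rpm.
Combined I = 0.4110 + 0.6730 = 1.084 kg·m².
ω_f = L / I = -194.8 / 1.084 = -179.7 rpm.

|ω_f| ≈ 180 rpm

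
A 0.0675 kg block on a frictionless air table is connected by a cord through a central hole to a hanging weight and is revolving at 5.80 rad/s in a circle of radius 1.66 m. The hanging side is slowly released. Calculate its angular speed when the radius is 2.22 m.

The constraining force is radial, so m r² ω about the center is conserved.
ω₂ = ω₁ (r₁/r₂)² = (5.80)(1.66/2.22)² = 3.243 rad/s.

ω₂ ≈ 3.24 rad/s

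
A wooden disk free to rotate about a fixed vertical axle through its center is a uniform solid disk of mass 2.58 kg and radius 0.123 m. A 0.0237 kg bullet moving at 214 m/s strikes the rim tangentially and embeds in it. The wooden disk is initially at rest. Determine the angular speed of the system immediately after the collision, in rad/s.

The axle reaction passes through the axle and exerts no torque about it; angular momentum about the axle is conserved through the impact.
I_p = ½(2.58)(0.123)² = 0.01952 kg·m². Taking the sense of the bullet's angular momentum as positive, L_{bullet} = m v R = (0.0237)(214)(0.123) = 0.6238 kg·m²/s.
L_i = 0 + 0.6238 = 0.6238 kg·m²/s.
After sticking, I_f = I_p + m R² = 0.01952 + (0.0237)(0.123)² = 0.01987 kg·m².
ω_f = L_i / I_f = 0.6238 / 0.01987 = 31.39 rad/s.

|ω_f| ≈ 31.4 rad/s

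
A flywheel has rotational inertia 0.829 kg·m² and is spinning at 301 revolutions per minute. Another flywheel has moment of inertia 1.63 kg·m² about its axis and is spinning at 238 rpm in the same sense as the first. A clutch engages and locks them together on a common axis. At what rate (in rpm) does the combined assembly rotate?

No external torque acts about the common axis, so total angular momentum is conserved.
Taking A's sense as positive: L = (0.8290)(301) + (1.630)(238) = 637.5 kg·m²·rpm.
Combined I = 0.8290 + 1.630 = 2.459 kg·m².
ω_f = L / I = 637.5 / 2.459 = 259.2 rpm.

|ω_f| ≈ 259 rpm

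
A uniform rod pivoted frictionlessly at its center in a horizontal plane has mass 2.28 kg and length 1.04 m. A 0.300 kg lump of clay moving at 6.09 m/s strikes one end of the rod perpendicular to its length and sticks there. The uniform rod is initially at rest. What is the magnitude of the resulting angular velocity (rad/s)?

|ω_f| ≈ 3.31 rad/s

About the pivot the impulsive forces during the collision are internal, so angular momentum about that axis is conserved.
I_p = (1/12)(2.28)(1.04)² = 0.2055 kg·m². Taking the sense of the lump of clay's angular momentum as positive, L_{lump} = m v R = (0.300)(6.09)(1.04/2) = 0.9500 kg·m²/s.
L_i = 0 + 0.9500 = 0.9500 kg·m²/s.
After sticking, I_f = I_p + m R² = 0.2055 + (0.300)(1.04/2)² = 0.2866 kg·m².
ω_f = L_i / I_f = 0.9500 / 0.2866 = 3.315 rad/s.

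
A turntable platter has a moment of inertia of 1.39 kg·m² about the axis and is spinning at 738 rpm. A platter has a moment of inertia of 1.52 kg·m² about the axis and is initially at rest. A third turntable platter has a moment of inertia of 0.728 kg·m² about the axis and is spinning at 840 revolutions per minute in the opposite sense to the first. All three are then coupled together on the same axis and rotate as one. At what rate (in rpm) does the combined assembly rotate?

No external torque acts about the common axis, so total angular momentum is conserved.
Taking A's sense as positive: L = (1.390)(738) − (0.7280)(840) = 414.3 kg·m²·rpm.
Combined I = 1.390 + 1.520 + 0.7280 = 3.638 kg·m².
ω_f = L / I = 414.3 / 3.638 = 113.9 rpm.

|ω_f| ≈ 114 rpm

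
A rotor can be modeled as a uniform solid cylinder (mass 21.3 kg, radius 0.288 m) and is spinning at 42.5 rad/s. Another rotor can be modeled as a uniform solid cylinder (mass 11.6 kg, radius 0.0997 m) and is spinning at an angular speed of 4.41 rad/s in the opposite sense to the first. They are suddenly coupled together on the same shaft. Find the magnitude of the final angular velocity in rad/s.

The coupling torques are internal; angular momentum about the shared axis is conserved.
Moments of inertia: I_A = ½(21.3)(0.288)² = 0.8834 kg·m²; I_B = ½(11.6)(0.0997)² = 0.05765 kg·m².
Taking A's sense as positive: L = (0.8834)(42.5) − (0.05765)(4.41) = 37.29 kg·m²·rad/s.
Combined I = 0.8834 + 0.05765 = 0.9410 kg·m².
ω_f = L / I = 37.29 / 0.9410 = 39.63 rad/s.

|ω_f| ≈ 39.6 rad/s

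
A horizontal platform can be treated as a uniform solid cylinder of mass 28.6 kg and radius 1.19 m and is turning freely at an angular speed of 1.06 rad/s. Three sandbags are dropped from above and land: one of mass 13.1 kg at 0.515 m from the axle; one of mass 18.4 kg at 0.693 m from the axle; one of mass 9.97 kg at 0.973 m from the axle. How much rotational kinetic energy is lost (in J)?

The added mass arrives with no angular momentum about the axle, and any external torque about the axle is negligible, so the system's angular momentum is conserved.
I_p = ½(28.6)(1.19)² = 20.25 kg·m².
Added inertia Σmr² = (13.1)(0.515)² + (18.4)(0.693)² + (9.97)(0.973)² = 21.75 kg·m²; I_f = 20.25 + 21.75 = 42.00 kg·m².
ω_f = I_p ω_i / I_f = (20.25)(1.06) / 42.00 = 0.5111 rad/s.
KE_i = ½(20.25)(1.060 rad/s)² = 11.38 J; KE_f = ½(42.00)(0.5111)² = 5.485 J.

energy lost ≈ 5.89 J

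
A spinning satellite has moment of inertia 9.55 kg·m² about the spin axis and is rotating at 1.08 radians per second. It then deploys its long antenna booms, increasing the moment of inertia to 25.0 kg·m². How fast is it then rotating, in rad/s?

ω₂ ≈ 0.413 rad/s

With no external torque about the axis, L is conserved: I₁ω₁ = I₂ω₂.
ω₂ = I₁ω₁ / I₂ = (9.550)(1.08 rad/s) / (25.00) = 0.4126 rad/s.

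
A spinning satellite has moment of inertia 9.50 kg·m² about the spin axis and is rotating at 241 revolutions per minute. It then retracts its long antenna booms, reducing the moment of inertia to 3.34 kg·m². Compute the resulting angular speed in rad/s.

No external torque acts about the spin axis, so angular momentum is conserved.
ω₂ = I₁ω₁ / I₂ = (9.500)(241 rpm) / (3.340) = 685.5 rpm = 71.78 rad/s.

ω₂ ≈ 71.8 rad/s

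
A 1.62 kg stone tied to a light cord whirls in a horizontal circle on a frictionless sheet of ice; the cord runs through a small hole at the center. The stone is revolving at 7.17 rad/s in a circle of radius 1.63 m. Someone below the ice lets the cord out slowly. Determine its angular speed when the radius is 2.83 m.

ω₂ ≈ 2.38 rad/s

The constraining force is radial, so m r² ω about the center is conserved.
ω₂ = ω₁ (r₁/r₂)² = (7.17)(1.63/2.83)² = 2.379 rad/s.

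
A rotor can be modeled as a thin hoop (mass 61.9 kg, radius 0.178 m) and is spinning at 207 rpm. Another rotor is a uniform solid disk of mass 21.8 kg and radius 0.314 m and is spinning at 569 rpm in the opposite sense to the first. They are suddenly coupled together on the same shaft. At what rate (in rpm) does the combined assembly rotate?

The coupling torques are internal; angular momentum about the shared axis is conserved.
Moments of inertia: I_A = (61.9)(0.178)² = 1.961 kg·m²; I_B = ½(21.8)(0.314)² = 1.075 kg·m².
Taking A's sense as positive: L = (1.961)(207) − (1.075)(569) = -205.5 kg·m²·rpm.
Combined I = 1.961 + 1.075 = 3.036 kg·m².
ω_f = L / I = -205.5 / 3.036 = -67.70 rpm.

|ω_f| ≈ 67.7 rpm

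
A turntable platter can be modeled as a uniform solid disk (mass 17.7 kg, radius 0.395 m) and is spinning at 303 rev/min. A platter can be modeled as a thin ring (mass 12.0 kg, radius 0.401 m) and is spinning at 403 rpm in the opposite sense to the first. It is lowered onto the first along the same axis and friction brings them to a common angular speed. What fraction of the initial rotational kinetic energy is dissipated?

No external torque acts about the common axis, so total angular momentum is conserved.
Moments of inertia: I_A = ½(17.7)(0.395)² = 1.381 kg·m²; I_B = (12.0)(0.401)² = 1.930 kg·m².
Taking A's sense as positive: L = (1.381)(303) − (1.930)(403) = -359.2 kg·m²·rpm.
Combined I = 1.381 + 1.930 = 3.310 kg·m².
ω_f = L / I = -359.2 / 3.310 = -108.5 rpm.
KE_i = ½ΣIω² = 2413 J; KE_f = ½(3.310)(11.36)² = 213.8 J.
Fraction dissipated = (KE_i − KE_f)/KE_i = 0.9114.

fraction ≈ 0.911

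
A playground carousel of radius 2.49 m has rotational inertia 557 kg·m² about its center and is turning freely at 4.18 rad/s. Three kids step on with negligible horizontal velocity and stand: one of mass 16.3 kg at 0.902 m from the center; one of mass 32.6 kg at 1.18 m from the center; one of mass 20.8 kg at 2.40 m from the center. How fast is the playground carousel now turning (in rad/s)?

ω_f ≈ 3.17 rad/s

No external torque acts about the center; L_before = L_after.
Added inertia Σmr² = (16.3)(0.902)² + (32.6)(1.18)² + (20.8)(2.40)² = 178.5 kg·m²; I_f = 557.0 + 178.5 = 735.5 kg·m².
ω_f = I_p ω_i / I_f = (557.0)(4.18) / 735.5 = 3.166 rad/s.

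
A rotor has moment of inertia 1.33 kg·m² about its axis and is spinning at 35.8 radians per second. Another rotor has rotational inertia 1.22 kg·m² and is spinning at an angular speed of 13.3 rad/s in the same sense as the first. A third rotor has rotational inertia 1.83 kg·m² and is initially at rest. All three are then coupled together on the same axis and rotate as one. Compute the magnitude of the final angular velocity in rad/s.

|ω_f| ≈ 14.6 rad/s

No external torque acts about the common axis, so total angular momentum is conserved.
Taking A's sense as positive: L = (1.330)(35.8) + (1.220)(13.3) = 63.84 kg·m²·rad/s.
Combined I = 1.330 + 1.220 + 1.830 = 4.380 kg·m².
ω_f = L / I = 63.84 / 4.380 = 14.58 rad/s.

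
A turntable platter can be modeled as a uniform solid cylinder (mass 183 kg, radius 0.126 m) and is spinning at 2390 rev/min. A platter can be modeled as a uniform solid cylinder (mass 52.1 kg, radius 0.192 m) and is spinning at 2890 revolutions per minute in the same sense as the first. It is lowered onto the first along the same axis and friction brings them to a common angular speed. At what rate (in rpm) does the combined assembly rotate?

The coupling torques are internal; angular momentum about the shared axis is conserved.
Moments of inertia: I_A = ½(183)(0.126)² = 1.453 kg·m²; I_B = ½(52.1)(0.192)² = 0.9603 kg·m².
Taking A's sense as positive: L = (1.453)(2390) + (0.9603)(2890) = 6247 kg·m²·rpm.
Combined I = 1.453 + 0.9603 = 2.413 kg·m².
ω_f = L / I = 6247 / 2.413 = 2589 rpm.

|ω_f| ≈ 2590 rpm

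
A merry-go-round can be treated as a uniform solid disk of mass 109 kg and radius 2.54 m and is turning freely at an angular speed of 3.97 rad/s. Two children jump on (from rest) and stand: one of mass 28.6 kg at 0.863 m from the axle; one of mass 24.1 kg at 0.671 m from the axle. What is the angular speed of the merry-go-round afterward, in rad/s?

No external torque acts about the axle; L_before = L_after.
I_p = ½(109)(2.54)² = 351.6 kg·m².
Added inertia Σmr² = (28.6)(0.863)² + (24.1)(0.671)² = 32.15 kg·m²; I_f = 351.6 + 32.15 = 383.8 kg·m².
ω_f = I_p ω_i / I_f = (351.6)(3.97) / 383.8 = 3.637 rad/s.

ω_f ≈ 3.64 rad/s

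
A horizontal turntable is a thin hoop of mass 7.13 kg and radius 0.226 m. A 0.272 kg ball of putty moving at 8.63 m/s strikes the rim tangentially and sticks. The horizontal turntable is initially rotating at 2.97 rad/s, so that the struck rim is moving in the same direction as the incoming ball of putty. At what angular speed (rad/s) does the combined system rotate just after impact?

About the axle the impulsive forces during the collision are internal, so angular momentum about that axis is conserved.
I_p = (7.13)(0.226)² = 0.3642 kg·m². Taking the sense of the ball of putty's angular momentum as positive, L_{ball} = m v R = (0.272)(8.63)(0.226) = 0.5305 kg·m²/s.
L_i = +I_p ω_p + m v R = +(0.3642)(2.97) + 0.5305 = 1.612 kg·m²/s.
After sticking, I_f = I_p + m R² = 0.3642 + (0.272)(0.226)² = 0.3781 kg·m².
ω_f = L_i / I_f = 1.612 / 0.3781 = 4.264 rad/s.

|ω_f| ≈ 4.26 rad/s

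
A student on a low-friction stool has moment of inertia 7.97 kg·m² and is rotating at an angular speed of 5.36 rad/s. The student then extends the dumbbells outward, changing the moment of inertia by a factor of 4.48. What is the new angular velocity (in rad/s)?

ω₂ ≈ 1.20 rad/s

Angular momentum about the spin axis is conserved since the torque about it is zero.
I₂ = 4.48 × 7.97 = 35.71 kg·m².
ω₂ = I₁ω₁ / I₂ = (7.970)(5.36 rad/s) / (35.71) = 1.196 rad/s.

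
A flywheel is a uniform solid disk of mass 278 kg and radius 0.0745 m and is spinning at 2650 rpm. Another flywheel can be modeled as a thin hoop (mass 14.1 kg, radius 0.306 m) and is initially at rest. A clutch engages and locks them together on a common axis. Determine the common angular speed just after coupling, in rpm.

|ω_f| ≈ 977 rpm

The coupling torques are internal; angular momentum about the shared axis is conserved.
Moments of inertia: I_A = ½(278)(0.0745)² = 0.7715 kg·m²; I_B = (14.1)(0.306)² = 1.320 kg·m².
Taking A's sense as positive: L = (0.7715)(2650) = 2044 kg·m²·rpm.
Combined I = 0.7715 + 1.320 = 2.092 kg·m².
ω_f = L / I = 2044 / 2.092 = 977.4 rpm.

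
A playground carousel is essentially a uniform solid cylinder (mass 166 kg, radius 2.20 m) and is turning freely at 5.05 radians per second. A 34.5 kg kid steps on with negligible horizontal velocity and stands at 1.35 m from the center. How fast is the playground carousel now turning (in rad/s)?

ω_f ≈ 4.37 rad/s

The added mass arrives with no angular momentum about the center, and any external torque about the center is negligible, so the system's angular momentum is conserved.
I_p = ½(166)(2.20)² = 401.7 kg·m².
Added inertia Σmr² = (34.5)(1.35)² = 62.88 kg·m²; I_f = 401.7 + 62.88 = 464.6 kg·m².
ω_f = I_p ω_i / I_f = (401.7)(5.05) / 464.6 = 4.367 rad/s.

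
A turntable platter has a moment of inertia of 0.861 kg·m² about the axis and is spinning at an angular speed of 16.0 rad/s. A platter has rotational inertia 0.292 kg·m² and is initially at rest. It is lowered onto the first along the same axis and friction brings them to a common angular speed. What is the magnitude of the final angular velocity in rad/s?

No external torque acts about the common axis, so total angular momentum is conserved.
Taking A's sense as positive: L = (0.8610)(16.0) = 13.78 kg·m²·rad/s.
Combined I = 0.8610 + 0.2920 = 1.153 kg·m².
ω_f = L / I = 13.78 / 1.153 = 11.95 rad/s.

|ω_f| ≈ 11.9 rad/s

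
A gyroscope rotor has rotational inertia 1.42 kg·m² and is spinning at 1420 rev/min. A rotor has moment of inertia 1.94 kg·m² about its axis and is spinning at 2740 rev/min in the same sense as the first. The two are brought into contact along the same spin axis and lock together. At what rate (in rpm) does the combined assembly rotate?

|ω_f| ≈ 2180 rpm

No external torque acts about the common axis, so total angular momentum is conserved.
Taking A's sense as positive: L = (1.420)(1420) + (1.940)(2740) = 7332 kg·m²·rpm.
Combined I = 1.420 + 1.940 = 3.360 kg·m².
ω_f = L / I = 7332 / 3.360 = 2182 rpm.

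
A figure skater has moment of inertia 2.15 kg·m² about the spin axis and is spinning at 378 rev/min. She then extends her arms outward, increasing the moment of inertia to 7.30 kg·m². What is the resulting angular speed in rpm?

ω₂ ≈ 111 rpm

With no external torque about the axis, L is conserved: I₁ω₁ = I₂ω₂.
ω₂ = I₁ω₁ / I₂ = (2.150)(378 rpm) / (7.300) = 111.3 rpm.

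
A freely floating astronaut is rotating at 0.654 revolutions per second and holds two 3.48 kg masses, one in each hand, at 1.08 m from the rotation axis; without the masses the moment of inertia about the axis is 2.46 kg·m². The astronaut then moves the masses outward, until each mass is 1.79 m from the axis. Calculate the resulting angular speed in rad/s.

ω₂ ≈ 1.76 rad/s

With no external torque about the axis, L is conserved: I₁ω₁ = I₂ω₂.
I₁ = 2.46 + 2(3.48)(1.08)² = 10.58 kg·m²; I₂ = 2.46 + 2(3.48)(1.79)² = 24.76 kg·m².
ω₂ = I₁ω₁ / I₂ = (10.58)(0.654 rev/s) / (24.76) = 0.2794 rev/s = 1.756 rad/s.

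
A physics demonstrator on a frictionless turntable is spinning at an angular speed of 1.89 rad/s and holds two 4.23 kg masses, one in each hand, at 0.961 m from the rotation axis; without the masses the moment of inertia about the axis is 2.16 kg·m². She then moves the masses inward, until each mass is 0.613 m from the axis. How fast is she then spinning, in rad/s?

ω₂ ≈ 3.53 rad/s

With no external torque about the axis, L is conserved: I₁ω₁ = I₂ω₂.
I₁ = 2.16 + 2(4.23)(0.961)² = 9.973 kg·m²; I₂ = 2.16 + 2(4.23)(0.613)² = 5.339 kg·m².
ω₂ = I₁ω₁ / I₂ = (9.973)(1.89 rad/s) / (5.339) = 3.530 rad/s.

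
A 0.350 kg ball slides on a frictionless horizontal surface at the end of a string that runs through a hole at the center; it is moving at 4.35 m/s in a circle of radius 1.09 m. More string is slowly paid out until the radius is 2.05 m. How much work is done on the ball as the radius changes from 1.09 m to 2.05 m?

W ≈ -2.38 J

Central (radial) force ⇒ zero torque about the center ⇒ m v r is constant.
v₂ = v₁ r₁ / r₂ = (4.35)(1.09) / (2.05) = 2.313 m/s.
W = ΔKE = ½m(v₂² − v₁²) = -2.375 J.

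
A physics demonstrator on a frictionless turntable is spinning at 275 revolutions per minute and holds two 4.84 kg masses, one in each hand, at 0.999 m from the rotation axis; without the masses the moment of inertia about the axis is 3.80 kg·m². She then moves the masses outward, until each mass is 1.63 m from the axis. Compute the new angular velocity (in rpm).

Angular momentum about the spin axis is conserved since the torque about it is zero.
I₁ = 3.80 + 2(4.84)(0.999)² = 13.46 kg·m²; I₂ = 3.80 + 2(4.84)(1.63)² = 29.52 kg·m².
ω₂ = I₁ω₁ / I₂ = (13.46)(275 rpm) / (29.52) = 125.4 rpm.

ω₂ ≈ 125 rpm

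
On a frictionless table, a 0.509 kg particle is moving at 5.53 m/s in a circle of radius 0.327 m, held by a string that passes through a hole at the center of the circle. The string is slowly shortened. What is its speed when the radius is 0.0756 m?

The only horizontal force on the mass is along the cord (radial), so it exerts no torque about the hole and angular momentum m v r is conserved.
v₂ = v₁ r₁ / r₂ = (5.53)(0.327) / (0.0756) = 23.92 m/s.

v₂ ≈ 23.9 m/s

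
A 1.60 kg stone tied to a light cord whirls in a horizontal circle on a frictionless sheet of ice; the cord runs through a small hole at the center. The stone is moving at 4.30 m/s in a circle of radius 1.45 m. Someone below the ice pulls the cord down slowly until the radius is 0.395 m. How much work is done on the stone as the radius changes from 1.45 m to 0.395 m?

W ≈ 185 J

The only horizontal force on the mass is along the cord (radial), so it exerts no torque about the hole and angular momentum m v r is conserved.
v₂ = v₁ r₁ / r₂ = (4.30)(1.45) / (0.395) = 15.78 m/s.
W = ΔKE = ½m(v₂² − v₁²) = 184.5 J.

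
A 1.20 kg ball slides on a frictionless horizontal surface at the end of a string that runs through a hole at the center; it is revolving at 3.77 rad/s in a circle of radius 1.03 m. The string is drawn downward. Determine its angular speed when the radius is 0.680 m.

ω₂ ≈ 8.65 rad/s

The constraining force is radial, so m r² ω about the center is conserved.
ω₂ = ω₁ (r₁/r₂)² = (3.77)(1.03/0.680)² = 8.650 rad/s.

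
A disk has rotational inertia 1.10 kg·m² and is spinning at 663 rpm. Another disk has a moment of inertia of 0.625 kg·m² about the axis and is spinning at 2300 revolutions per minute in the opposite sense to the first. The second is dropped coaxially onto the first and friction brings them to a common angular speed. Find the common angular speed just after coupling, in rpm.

|ω_f| ≈ 411 rpm

No external torque acts about the common axis, so total angular momentum is conserved.
Taking A's sense as positive: L = (1.100)(663) − (0.6250)(2300) = -708.2 kg·m²·rpm.
Combined I = 1.100 + 0.6250 = 1.725 kg·m².
ω_f = L / I = -708.2 / 1.725 = -410.6 rpm.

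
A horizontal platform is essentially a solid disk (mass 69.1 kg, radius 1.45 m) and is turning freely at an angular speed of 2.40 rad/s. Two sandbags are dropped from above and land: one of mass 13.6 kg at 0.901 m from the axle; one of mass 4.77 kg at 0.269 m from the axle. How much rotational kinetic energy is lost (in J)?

energy lost ≈ 28.3 J

The added mass arrives with no angular momentum about the axle, and any external torque about the axle is negligible, so the system's angular momentum is conserved.
I_p = ½(69.1)(1.45)² = 72.64 kg·m².
Added inertia Σmr² = (13.6)(0.901)² + (4.77)(0.269)² = 11.39 kg·m²; I_f = 72.64 + 11.39 = 84.03 kg·m².
ω_f = I_p ω_i / I_f = (72.64)(2.40) / 84.03 = 2.075 rad/s.
KE_i = ½(72.64)(2.400 rad/s)² = 209.2 J; KE_f = ½(84.03)(2.075)² = 180.9 J.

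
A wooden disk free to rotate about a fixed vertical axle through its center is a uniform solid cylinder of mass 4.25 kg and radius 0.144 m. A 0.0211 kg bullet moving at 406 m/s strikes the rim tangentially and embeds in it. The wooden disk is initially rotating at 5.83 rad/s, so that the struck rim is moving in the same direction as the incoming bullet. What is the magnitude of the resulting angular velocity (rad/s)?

|ω_f| ≈ 33.5 rad/s

About the axle the impulsive forces during the collision are internal, so angular momentum about that axis is conserved.
I_p = ½(4.25)(0.144)² = 0.04406 kg·m². Taking the sense of the bullet's angular momentum as positive, L_{bullet} = m v R = (0.0211)(406)(0.144) = 1.234 kg·m²/s.
L_i = +I_p ω_p + m v R = +(0.04406)(5.83) + 1.234 = 1.490 kg·m²/s.
After sticking, I_f = I_p + m R² = 0.04406 + (0.0211)(0.144)² = 0.04450 kg·m².
ω_f = L_i / I_f = 1.490 / 0.04450 = 33.49 rad/s.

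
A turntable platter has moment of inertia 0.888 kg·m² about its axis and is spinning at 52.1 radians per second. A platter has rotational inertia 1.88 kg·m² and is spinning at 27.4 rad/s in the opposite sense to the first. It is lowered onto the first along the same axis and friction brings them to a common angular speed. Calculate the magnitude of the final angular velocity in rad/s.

|ω_f| ≈ 1.90 rad/s

No external torque acts about the common axis, so total angular momentum is conserved.
Taking A's sense as positive: L = (0.8880)(52.1) − (1.880)(27.4) = -5.247 kg·m²·rad/s.
Combined I = 0.8880 + 1.880 = 2.768 kg·m².
ω_f = L / I = -5.247 / 2.768 = -1.896 rad/s.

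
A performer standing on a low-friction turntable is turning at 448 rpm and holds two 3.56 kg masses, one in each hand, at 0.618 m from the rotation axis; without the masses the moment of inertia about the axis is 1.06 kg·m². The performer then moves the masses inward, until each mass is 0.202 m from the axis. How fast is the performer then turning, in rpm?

ω₂ ≈ 1250 rpm

No external torque acts about the spin axis, so angular momentum is conserved.
I₁ = 1.06 + 2(3.56)(0.618)² = 3.779 kg·m²; I₂ = 1.06 + 2(3.56)(0.202)² = 1.351 kg·m².
ω₂ = I₁ω₁ / I₂ = (3.779)(448 rpm) / (1.351) = 1254 rpm.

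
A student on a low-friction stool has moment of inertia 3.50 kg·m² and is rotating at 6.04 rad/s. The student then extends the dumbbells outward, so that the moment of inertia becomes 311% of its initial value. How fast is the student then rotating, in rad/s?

ω₂ ≈ 1.94 rad/s

With no external torque about the axis, L is conserved: I₁ω₁ = I₂ω₂.
I₂ = 3.11 × 3.50 = 10.88 kg·m².
ω₂ = I₁ω₁ / I₂ = (3.500)(6.04 rad/s) / (10.88) = 1.942 rad/s.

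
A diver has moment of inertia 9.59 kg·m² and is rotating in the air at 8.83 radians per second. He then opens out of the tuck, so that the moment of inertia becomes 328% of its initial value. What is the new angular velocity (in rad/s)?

Angular momentum about the spin axis is conserved since the torque about it is zero.
I₂ = 3.28 × 9.59 = 31.46 kg·m².
ω₂ = I₁ω₁ / I₂ = (9.590)(8.83 rad/s) / (31.46) = 2.692 rad/s.

ω₂ ≈ 2.69 rad/s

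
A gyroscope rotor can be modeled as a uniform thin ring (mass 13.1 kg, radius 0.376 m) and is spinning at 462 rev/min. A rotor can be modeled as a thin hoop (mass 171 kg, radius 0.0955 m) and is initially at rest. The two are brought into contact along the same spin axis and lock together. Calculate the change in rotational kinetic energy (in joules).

No external torque acts about the common axis, so total angular momentum is conserved.
Moments of inertia: I_A = (13.1)(0.376)² = 1.852 kg·m²; I_B = (171)(0.0955)² = 1.560 kg·m².
Taking A's sense as positive: L = (1.852)(462) = 855.6 kg·m²·rpm.
Combined I = 1.852 + 1.560 = 3.412 kg·m².
ω_f = L / I = 855.6 / 3.412 = 250.8 rpm.
KE_i = ½ΣIω² = 2167 J; KE_f = ½(3.412)(26.26)² = 1177 J.

ΔKE ≈ -991 J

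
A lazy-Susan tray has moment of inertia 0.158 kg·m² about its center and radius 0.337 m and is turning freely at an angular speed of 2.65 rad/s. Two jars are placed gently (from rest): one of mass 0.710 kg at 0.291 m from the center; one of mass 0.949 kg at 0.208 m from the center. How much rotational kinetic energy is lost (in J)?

No external torque acts about the center; L_before = L_after.
Added inertia Σmr² = (0.710)(0.291)² + (0.949)(0.208)² = 0.1012 kg·m²; I_f = 0.1580 + 0.1012 = 0.2592 kg·m².
ω_f = I_p ω_i / I_f = (0.1580)(2.65) / 0.2592 = 1.615 rad/s.
KE_i = ½(0.1580)(2.650 rad/s)² = 0.5548 J; KE_f = ½(0.2592)(1.615)² = 0.3382 J.

energy lost ≈ 0.217 J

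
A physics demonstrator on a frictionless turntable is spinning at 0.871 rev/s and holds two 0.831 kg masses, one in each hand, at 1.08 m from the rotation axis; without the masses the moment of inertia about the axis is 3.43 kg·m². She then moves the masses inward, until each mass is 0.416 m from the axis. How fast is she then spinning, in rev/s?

No external torque acts about the spin axis, so angular momentum is conserved.
I₁ = 3.43 + 2(0.831)(1.08)² = 5.369 kg·m²; I₂ = 3.43 + 2(0.831)(0.416)² = 3.718 kg·m².
ω₂ = I₁ω₁ / I₂ = (5.369)(0.871 rev/s) / (3.718) = 1.258 rev/s.

ω₂ ≈ 1.26 rev/s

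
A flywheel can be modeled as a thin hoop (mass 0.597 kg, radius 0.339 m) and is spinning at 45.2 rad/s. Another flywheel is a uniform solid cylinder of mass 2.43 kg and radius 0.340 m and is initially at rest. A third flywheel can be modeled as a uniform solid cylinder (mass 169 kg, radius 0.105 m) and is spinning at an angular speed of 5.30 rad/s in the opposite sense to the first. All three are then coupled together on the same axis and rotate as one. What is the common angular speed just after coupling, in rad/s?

No external torque acts about the common axis, so total angular momentum is conserved.
Moments of inertia: I_A = (0.597)(0.339)² = 0.06861 kg·m²; I_B = ½(2.43)(0.340)² = 0.1405 kg·m²; I_C = ½(169)(0.105)² = 0.9316 kg·m².
Taking A's sense as positive: L = (0.06861)(45.2) − (0.9316)(5.30) = -1.836 kg·m²·rad/s.
Combined I = 0.06861 + 0.1405 + 0.9316 = 1.141 kg·m².
ω_f = L / I = -1.836 / 1.141 = -1.610 rad/s.

|ω_f| ≈ 1.61 rad/s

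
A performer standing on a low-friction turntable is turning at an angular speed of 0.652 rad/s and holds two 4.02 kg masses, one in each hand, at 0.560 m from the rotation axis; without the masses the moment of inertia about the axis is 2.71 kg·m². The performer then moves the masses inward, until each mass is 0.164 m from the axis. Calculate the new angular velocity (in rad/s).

Angular momentum about the spin axis is conserved since the torque about it is zero.
I₁ = 2.71 + 2(4.02)(0.560)² = 5.231 kg·m²; I₂ = 2.71 + 2(4.02)(0.164)² = 2.926 kg·m².
ω₂ = I₁ω₁ / I₂ = (5.231)(0.652 rad/s) / (2.926) = 1.166 rad/s.

ω₂ ≈ 1.17 rad/s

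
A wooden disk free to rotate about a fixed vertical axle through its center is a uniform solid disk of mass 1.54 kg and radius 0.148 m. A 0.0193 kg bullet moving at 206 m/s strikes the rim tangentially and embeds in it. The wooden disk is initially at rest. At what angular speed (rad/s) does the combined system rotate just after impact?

About the axle the impulsive forces during the collision are internal, so angular momentum about that axis is conserved.
I_p = ½(1.54)(0.148)² = 0.01687 kg·m². Taking the sense of the bullet's angular momentum as positive, L_{bullet} = m v R = (0.0193)(206)(0.148) = 0.5884 kg·m²/s.
L_i = 0 + 0.5884 = 0.5884 kg·m²/s.
After sticking, I_f = I_p + m R² = 0.01687 + (0.0193)(0.148)² = 0.01729 kg·m².
ω_f = L_i / I_f = 0.5884 / 0.01729 = 34.03 rad/s.

|ω_f| ≈ 34.0 rad/s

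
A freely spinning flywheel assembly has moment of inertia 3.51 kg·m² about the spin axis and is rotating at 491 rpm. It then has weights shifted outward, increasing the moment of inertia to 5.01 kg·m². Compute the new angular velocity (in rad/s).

ω₂ ≈ 36.0 rad/s

Angular momentum about the spin axis is conserved since the torque about it is zero.
ω₂ = I₁ω₁ / I₂ = (3.510)(491 rpm) / (5.010) = 344.0 rpm = 36.02 rad/s.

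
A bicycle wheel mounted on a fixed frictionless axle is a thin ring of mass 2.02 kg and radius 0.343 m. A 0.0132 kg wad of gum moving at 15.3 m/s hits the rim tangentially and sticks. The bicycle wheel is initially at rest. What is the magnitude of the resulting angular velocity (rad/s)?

The axle reaction passes through the axle and exerts no torque about it; angular momentum about the axle is conserved through the impact.
I_p = (2.02)(0.343)² = 0.2377 kg·m². Taking the sense of the wad of gum's angular momentum as positive, L_{wad} = m v R = (0.0132)(15.3)(0.343) = 0.06927 kg·m²/s.
L_i = 0 + 0.06927 = 0.06927 kg·m²/s.
After sticking, I_f = I_p + m R² = 0.2377 + (0.0132)(0.343)² = 0.2392 kg·m².
ω_f = L_i / I_f = 0.06927 / 0.2392 = 0.2896 rad/s.

|ω_f| ≈ 0.290 rad/s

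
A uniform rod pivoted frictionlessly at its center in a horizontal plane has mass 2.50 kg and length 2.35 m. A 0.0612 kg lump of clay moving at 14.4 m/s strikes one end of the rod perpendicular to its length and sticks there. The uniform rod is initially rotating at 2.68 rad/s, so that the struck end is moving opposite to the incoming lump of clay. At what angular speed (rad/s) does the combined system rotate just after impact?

About the pivot the impulsive forces during the collision are internal, so angular momentum about that axis is conserved.
I_p = (1/12)(2.50)(2.35)² = 1.151 kg·m². Taking the sense of the lump of clay's angular momentum as positive, L_{lump} = m v R = (0.0612)(14.4)(2.35/2) = 1.036 kg·m²/s.
L_i = −I_p ω_p + m v R = −(1.151)(2.68) + 1.036 = -2.048 kg·m²/s.
After sticking, I_f = I_p + m R² = 1.151 + (0.0612)(2.35/2)² = 1.235 kg·m².
ω_f = L_i / I_f = -2.048 / 1.235 = -1.658 rad/s.

|ω_f| ≈ 1.66 rad/s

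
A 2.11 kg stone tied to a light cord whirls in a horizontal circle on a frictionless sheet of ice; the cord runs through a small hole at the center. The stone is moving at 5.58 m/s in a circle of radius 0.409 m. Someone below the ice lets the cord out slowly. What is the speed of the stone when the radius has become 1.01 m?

Central (radial) force ⇒ zero torque about the center ⇒ m v r is constant.
v₂ = v₁ r₁ / r₂ = (5.58)(0.409) / (1.01) = 2.260 m/s.

v₂ ≈ 2.26 m/s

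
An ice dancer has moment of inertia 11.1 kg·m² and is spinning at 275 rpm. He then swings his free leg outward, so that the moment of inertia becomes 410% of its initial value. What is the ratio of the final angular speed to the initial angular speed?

ω₂/ω₁ ≈ 0.244

No external torque acts about the spin axis, so angular momentum is conserved.
I₂ = 4.10 × 11.1 = 45.51 kg·m².
ω₂/ω₁ = I₁/I₂ = 11.10 / 45.51 = 0.2439.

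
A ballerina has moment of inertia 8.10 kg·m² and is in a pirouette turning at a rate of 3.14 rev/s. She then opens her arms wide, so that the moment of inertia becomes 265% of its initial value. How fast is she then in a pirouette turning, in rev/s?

Angular momentum about the spin axis is conserved since the torque about it is zero.
I₂ = 2.65 × 8.10 = 21.46 kg·m².
ω₂ = I₁ω₁ / I₂ = (8.100)(3.14 rev/s) / (21.46) = 1.185 rev/s.

ω₂ ≈ 1.18 rev/s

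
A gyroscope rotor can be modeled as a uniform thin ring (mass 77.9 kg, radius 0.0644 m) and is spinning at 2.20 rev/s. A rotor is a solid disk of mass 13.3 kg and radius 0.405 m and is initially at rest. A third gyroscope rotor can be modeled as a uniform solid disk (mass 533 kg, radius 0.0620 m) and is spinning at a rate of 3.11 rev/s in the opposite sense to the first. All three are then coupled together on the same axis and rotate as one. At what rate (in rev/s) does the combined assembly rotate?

No external torque acts about the common axis, so total angular momentum is conserved.
Moments of inertia: I_A = (77.9)(0.0644)² = 0.3231 kg·m²; I_B = ½(13.3)(0.405)² = 1.091 kg·m²; I_C = ½(533)(0.0620)² = 1.024 kg·m².
Taking A's sense as positive: L = (0.3231)(2.20) − (1.024)(3.11) = -2.475 kg·m²·rev/s.
Combined I = 0.3231 + 1.091 + 1.024 = 2.438 kg·m².
ω_f = L / I = -2.475 / 2.438 = -1.015 rev/s.

|ω_f| ≈ 1.02 rev/s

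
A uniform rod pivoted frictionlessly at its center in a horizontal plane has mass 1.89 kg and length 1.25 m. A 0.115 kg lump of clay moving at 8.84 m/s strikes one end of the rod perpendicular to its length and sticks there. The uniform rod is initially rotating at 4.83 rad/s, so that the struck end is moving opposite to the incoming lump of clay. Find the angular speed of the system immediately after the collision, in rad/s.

|ω_f| ≈ 1.90 rad/s

About the pivot the impulsive forces during the collision are internal, so angular momentum about that axis is conserved.
I_p = (1/12)(1.89)(1.25)² = 0.2461 kg·m². Taking the sense of the lump of clay's angular momentum as positive, L_{lump} = m v R = (0.115)(8.84)(1.25/2) = 0.6354 kg·m²/s.
L_i = −I_p ω_p + m v R = −(0.2461)(4.83) + 0.6354 = -0.5533 kg·m²/s.
After sticking, I_f = I_p + m R² = 0.2461 + (0.115)(1.25/2)² = 0.2910 kg·m².
ω_f = L_i / I_f = -0.5533 / 0.2910 = -1.901 rad/s.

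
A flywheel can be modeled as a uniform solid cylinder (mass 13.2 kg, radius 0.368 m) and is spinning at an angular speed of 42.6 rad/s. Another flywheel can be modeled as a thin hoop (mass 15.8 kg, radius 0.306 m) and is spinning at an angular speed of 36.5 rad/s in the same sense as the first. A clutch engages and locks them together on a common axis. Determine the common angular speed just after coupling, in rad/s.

No external torque acts about the common axis, so total angular momentum is conserved.
Moments of inertia: I_A = ½(13.2)(0.368)² = 0.8938 kg·m²; I_B = (15.8)(0.306)² = 1.479 kg·m².
Taking A's sense as positive: L = (0.8938)(42.6) + (1.479)(36.5) = 92.08 kg·m²·rad/s.
Combined I = 0.8938 + 1.479 = 2.373 kg·m².
ω_f = L / I = 92.08 / 2.373 = 38.80 rad/s.

|ω_f| ≈ 38.8 rad/s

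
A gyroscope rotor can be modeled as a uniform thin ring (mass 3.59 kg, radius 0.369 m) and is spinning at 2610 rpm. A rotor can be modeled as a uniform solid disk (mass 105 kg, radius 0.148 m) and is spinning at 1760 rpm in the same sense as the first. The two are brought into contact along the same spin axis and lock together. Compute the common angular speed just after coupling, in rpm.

The coupling torques are internal; angular momentum about the shared axis is conserved.
Moments of inertia: I_A = (3.59)(0.369)² = 0.4888 kg·m²; I_B = ½(105)(0.148)² = 1.150 kg·m².
Taking A's sense as positive: L = (0.4888)(2610) + (1.150)(1760) = 3300 kg·m²·rpm.
Combined I = 0.4888 + 1.150 = 1.639 kg·m².
ω_f = L / I = 3300 / 1.639 = 2014 rpm.

|ω_f| ≈ 2010 rpm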